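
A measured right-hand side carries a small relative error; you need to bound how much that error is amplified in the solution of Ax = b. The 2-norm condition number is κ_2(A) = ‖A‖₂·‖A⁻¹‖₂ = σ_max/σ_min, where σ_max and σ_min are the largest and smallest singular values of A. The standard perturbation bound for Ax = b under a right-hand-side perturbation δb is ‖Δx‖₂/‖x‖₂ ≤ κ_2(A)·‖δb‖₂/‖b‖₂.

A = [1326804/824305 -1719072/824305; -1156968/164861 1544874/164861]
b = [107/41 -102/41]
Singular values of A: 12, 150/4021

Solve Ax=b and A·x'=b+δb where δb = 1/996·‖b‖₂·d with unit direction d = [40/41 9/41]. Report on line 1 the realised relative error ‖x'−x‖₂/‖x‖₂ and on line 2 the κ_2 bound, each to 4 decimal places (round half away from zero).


0.0018
0.3230

from the listed singular values, σ₁ = 12, σ_n = 150/4021
condition number: 12 ÷ (150/4021) = 321.6800
κ_2(A)·‖δb‖/‖b‖ = 0.3230
solve Ax = b  →  x = [43.0407 31.9680]
‖b‖₂ = 3.6056 and ‖x‖₂ = 53.6139
Δx = A⁻¹·δb where δb = 1/996·3.6056·d; ‖Δx‖ = 0.0970
relative error = 0.0018
tightness: 0.0018 against a bound of 0.3230 (unrounded ratio ≈ 0.0056)


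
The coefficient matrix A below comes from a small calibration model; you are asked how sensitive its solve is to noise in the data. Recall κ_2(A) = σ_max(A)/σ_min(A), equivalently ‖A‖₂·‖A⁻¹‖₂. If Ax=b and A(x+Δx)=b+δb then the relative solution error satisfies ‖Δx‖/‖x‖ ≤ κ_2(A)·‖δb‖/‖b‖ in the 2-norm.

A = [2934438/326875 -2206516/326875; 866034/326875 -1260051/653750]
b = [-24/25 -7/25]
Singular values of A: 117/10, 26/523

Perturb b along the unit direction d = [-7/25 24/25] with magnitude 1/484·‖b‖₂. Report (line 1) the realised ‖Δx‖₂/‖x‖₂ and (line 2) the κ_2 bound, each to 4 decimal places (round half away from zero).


0.4863
0.4863

σ_max = 117/10, σ_min = 26/523
κ = σ_max/σ_min = (117/10)/(26/523) = 235.3500
perturbation bound = 235.3500·1/484 = 0.4863
solve Ax = b  →  x = [-0.0684 0.0513]
2-norm of b is 1.0000; of x, 0.0855
Δx = A⁻¹·δb where δb = 1/484·1.0000·d; ‖Δx‖ = 0.0416
realised ‖Δx‖/‖x‖ = 0.4863
realised/bound = 1 exactly: the bound is attained for this b and d


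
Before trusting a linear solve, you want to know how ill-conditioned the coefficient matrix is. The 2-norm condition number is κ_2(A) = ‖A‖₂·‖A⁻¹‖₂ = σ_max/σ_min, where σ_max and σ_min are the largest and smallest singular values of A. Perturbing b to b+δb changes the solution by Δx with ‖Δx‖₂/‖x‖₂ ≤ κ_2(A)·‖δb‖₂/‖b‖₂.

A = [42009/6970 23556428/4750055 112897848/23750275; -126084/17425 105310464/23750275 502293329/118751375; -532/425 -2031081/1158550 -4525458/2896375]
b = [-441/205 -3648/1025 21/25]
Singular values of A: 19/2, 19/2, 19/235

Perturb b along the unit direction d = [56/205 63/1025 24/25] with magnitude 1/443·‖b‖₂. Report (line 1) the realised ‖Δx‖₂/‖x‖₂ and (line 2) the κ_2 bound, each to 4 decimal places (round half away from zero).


0.2652
0.2652

σ_max = 19/2, σ_min = 19/235
κ_2(A) = (19/2) / (19/235) = 117.5000
bound on ‖Δx‖/‖x‖: κ·ε = 117.5000·1/443 = 0.2652
solve Ax = b  →  x = [0.1300 -0.3094 -0.2947]
‖b‖ = 4.2426, ‖x‖ = 0.4466
Δx = A⁻¹·δb where δb = 1/443·4.2426·d; ‖Δx‖ = 0.1185
dividing the unrounded norms, ‖Δx‖/‖x‖ = 0.2652
realised/bound = 1 exactly: the bound is attained for this b and d


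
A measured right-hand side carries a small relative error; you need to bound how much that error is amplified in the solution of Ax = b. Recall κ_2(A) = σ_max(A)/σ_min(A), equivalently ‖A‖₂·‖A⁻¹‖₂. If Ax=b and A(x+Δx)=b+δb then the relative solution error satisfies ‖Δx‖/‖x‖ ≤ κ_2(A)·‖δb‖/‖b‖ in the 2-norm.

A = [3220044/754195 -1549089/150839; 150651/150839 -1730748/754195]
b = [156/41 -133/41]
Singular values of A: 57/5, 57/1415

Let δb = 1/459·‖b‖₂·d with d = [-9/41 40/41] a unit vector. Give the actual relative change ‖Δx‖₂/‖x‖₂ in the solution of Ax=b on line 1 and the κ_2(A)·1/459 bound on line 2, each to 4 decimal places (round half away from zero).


0.0027
0.6166

from the listed singular values, σ₁ = 57/5, σ_n = 57/1415
κ_2(A) = (57/5) / (57/1415) = 283.0000
perturbation bound = 283.0000·1/459 = 0.6166
solve Ax = b  →  x = [-91.5587 -38.4345]
‖b‖₂ = 5.0000 and ‖x‖₂ = 99.2986
with δb = [-0.0024 0.0106], A·Δx = δb → ‖Δx‖ = 0.2704
dividing the unrounded norms, ‖Δx‖/‖x‖ = 0.0027
tightness: 0.0027 against a bound of 0.6166 (unrounded ratio ≈ 0.0044)


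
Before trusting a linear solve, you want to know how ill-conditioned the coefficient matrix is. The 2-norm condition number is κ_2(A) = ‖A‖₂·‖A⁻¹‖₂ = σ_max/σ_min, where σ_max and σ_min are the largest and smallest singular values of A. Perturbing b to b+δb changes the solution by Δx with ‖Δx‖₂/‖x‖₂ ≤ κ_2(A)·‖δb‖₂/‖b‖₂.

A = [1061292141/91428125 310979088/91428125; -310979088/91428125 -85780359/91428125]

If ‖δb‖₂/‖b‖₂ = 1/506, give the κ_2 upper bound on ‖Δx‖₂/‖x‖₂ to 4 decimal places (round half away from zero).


form AᵀA = [1956878402754681/13374563265625 570744895871808/13374563265625; 570744895871808/13374563265625 166506021061569/13374563265625] with trace 3397415078106/21399301225 and determinant 393824025/855972049
λ_max, λ_min = (3397415078106/21399301225 ± √11541586457047936387484736/457930092918286500625)/2 = 3969/25, 2480625/855972049
σ_max=√(3969/25)=(63/5), σ_min=√(2480625/855972049)=(1575/29257) → κ = 234.0560
κ_2(A)·‖δb‖/‖b‖ = 0.4626

0.4626


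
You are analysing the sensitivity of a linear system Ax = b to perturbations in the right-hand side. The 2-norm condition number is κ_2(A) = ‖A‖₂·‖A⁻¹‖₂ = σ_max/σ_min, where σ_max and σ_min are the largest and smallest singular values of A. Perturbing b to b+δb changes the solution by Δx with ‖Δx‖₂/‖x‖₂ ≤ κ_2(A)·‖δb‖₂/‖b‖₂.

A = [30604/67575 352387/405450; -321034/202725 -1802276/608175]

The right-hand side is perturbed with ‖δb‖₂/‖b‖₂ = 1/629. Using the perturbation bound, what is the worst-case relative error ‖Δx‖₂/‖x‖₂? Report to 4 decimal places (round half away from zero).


AᵀA = [178387636/65755881 1003395050/197267643; 1003395050/197267643 22576615201/2367211716]; tr = 100341073/8191044, det = 2401/2047761
solving λ² − 100341073/8191044·λ + 2401/2047761 = 0 gives λ = 49/4, 196/2047761
so κ_2 = √((49/4) / (196/2047761)) = 357.7500
κ_2(A)·‖δb‖/‖b‖ = 0.5688

0.5688


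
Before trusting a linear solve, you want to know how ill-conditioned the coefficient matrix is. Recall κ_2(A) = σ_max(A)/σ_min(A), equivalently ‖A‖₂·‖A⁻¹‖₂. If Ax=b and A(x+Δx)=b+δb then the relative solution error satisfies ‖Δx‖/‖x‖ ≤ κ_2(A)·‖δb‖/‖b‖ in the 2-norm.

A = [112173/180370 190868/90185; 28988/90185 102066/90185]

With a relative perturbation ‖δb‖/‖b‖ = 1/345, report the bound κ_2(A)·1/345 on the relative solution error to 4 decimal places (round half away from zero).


0.7688

M = AᵀA = [11033909/22514420 9455922/5628605; 9455922/5628605 32420804/5628605]. tr(M)=28143425/4502884, det(M)=625/1125721
λ_max, λ_min = (28143425/4502884 ± √792007341890625/20275964317456)/2 = 25/4, 100/1125721
σ_max=√(25/4)=(5/2), σ_min=√(100/1125721)=(10/1061) → κ = 265.2500
bound on ‖Δx‖/‖x‖: κ·ε = 265.2500·1/345 = 0.7688


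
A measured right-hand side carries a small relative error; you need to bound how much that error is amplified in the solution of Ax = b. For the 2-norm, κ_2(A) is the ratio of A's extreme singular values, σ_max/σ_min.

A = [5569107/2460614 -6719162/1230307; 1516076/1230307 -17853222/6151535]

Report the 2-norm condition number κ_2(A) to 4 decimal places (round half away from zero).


278.3500

M = AᵀA = [139131136777/20950246564 -417356995563/26187808205; -417356995563/26187808205 5008359810856/130939041025]. tr(M)=139122589721/3099148900, det(M)=20151121/774787225
eigenvalues of AᵀA: λ = (tr ± √(tr²−4·det))/2 = 4489/100, 17956/30991489
κ_2(A) = √(λ_max/λ_min) = √((4489/100) / (17956/30991489)) = 278.3500


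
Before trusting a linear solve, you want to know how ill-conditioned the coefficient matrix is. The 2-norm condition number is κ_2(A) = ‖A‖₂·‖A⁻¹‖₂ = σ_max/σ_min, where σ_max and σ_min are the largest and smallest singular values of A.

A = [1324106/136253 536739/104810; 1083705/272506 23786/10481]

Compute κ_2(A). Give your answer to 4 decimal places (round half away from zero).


form AᵀA = [48446410201/439405444 32291706384/549256805; 32291706384/549256805 344666133721/10985136100] with trace 777913194373/5492568050 and determinant 5013348025/1757621776
λ_max, λ_min = (777913194373/5492568050 ± √151201184009946077211876/7542075945970200625)/2 = 14161/100, 8850625/439405444
κ_2(A) = √(λ_max/λ_min) = √((14161/100) / (8850625/439405444)) = 83.8480

83.8480


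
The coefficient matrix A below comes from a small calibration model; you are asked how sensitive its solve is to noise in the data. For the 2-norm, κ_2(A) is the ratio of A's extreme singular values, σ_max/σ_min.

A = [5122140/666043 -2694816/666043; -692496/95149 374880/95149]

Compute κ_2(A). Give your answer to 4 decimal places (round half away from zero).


form AᵀA = [3478653072/31028417 -1855198080/31028417; -1855198080/31028417 989595648/31028417] with trace 262838160/1825201 and determinant 1327104/1825201
solving λ² − 262838160/1825201·λ + 1327104/1825201 = 0 gives λ = 144, 9216/1825201
σ_max=√144=12, σ_min=√(9216/1825201)=(96/1351) → κ = 168.8750

168.8750


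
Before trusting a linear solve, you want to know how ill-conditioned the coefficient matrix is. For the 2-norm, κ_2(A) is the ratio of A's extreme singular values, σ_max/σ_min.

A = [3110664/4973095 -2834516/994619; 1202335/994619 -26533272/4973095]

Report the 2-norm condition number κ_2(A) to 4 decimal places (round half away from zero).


AᵀA = [158534487289/85576726225 -140896569096/17115345245; -140896569096/17115345245 3131060715856/85576726225]; tr = 391385509/10181645, det = 14776336/1272705625
eigenvalues of AᵀA: λ = (tr ± √(tr²−4·det))/2 = 961/25, 15376/50908225
σ_max=√(961/25)=(31/5), σ_min=√(15376/50908225)=(124/7135) → κ = 356.7500

356.7500


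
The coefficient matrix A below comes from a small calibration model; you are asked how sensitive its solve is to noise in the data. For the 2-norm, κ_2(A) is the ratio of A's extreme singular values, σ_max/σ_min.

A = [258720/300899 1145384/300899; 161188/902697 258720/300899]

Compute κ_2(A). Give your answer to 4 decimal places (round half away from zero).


AᵀA = [373828624/484748289 184553600/53860921; 184553600/53860921 820250176/53860921]; tr = 4613968/288369, det = 1024/288369
solving λ² − 4613968/288369·λ + 1024/288369 = 0 gives λ = 16, 64/288369
so κ_2 = √(16 / (64/288369)) = 268.5000

268.5000


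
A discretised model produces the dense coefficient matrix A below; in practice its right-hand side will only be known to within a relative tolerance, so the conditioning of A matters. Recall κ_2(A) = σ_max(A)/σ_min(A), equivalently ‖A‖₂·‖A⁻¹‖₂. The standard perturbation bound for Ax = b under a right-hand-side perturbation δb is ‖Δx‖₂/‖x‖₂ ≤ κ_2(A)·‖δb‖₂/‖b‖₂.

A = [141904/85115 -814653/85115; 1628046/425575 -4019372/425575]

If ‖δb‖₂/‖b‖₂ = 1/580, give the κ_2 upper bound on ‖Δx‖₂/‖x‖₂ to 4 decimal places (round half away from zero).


0.0162

AᵀA = [3750240676/215355625 -11217343032/215355625; -11217343032/215355625 38937977449/215355625]; tr = 68301149/344569, det = 150062500/344569
char-poly roots: 196 and 765625/344569
κ_2(A) = √(λ_max/λ_min) = √(196 / (765625/344569)) = 9.3920
worst-case relative error ≤ 9.3920 × 1/580 = 0.0162


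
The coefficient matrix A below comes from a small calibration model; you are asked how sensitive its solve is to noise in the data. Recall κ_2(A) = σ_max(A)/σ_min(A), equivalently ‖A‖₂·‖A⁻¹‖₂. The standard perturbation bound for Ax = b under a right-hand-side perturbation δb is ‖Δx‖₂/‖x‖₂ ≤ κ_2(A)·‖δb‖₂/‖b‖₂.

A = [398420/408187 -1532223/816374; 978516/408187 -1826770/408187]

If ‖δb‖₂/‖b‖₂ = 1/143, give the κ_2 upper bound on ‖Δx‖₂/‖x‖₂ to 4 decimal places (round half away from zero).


1.6145

form AᵀA = [6604923424/985897201 -12383182350/985897201; -12383182350/985897201 92876105641/3943588804] with trace 412788233/13645636 and determinant 58564/3411409
eigenvalues of AᵀA: λ = (tr ± √(tr²−4·det))/2 = 121/4, 1936/3411409
σ_max=√(121/4)=(11/2), σ_min=√(1936/3411409)=(44/1847) → κ = 230.8750
perturbation bound = 230.8750·1/143 = 1.6145


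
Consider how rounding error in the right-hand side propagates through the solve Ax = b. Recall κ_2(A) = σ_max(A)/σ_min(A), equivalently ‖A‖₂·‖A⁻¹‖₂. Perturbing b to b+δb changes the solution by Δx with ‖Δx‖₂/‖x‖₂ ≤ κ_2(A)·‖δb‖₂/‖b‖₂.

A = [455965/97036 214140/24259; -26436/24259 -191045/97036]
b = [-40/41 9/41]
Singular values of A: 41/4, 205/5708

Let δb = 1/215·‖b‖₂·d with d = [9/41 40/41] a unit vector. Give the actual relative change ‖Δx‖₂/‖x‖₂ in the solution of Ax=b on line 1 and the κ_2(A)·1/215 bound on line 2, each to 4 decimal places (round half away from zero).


1.3274
1.3274

from the listed singular values, σ₁ = 41/4, σ_n = 205/5708
κ_2(A) = (41/4) / (205/5708) = 285.4000
perturbation bound = 285.4000·1/215 = 1.3274
solve Ax = b  →  x = [-0.0459 -0.0861]
2-norm of b is 1.0000; of x, 0.0976
Δx = A⁻¹·δb where δb = 1/215·1.0000·d; ‖Δx‖ = 0.1295
dividing the unrounded norms, ‖Δx‖/‖x‖ = 1.3274
so the bound is sharp here: realised error equals the bound


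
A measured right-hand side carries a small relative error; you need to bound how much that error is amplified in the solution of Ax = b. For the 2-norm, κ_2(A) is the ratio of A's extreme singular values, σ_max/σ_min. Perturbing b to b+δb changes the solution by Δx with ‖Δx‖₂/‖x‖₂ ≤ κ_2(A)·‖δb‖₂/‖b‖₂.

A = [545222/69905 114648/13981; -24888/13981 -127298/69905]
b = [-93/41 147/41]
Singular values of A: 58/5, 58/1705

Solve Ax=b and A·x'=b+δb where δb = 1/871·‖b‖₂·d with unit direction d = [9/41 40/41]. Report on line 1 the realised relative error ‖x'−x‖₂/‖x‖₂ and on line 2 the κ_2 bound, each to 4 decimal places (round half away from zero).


from the listed singular values, σ₁ = 58/5, σ_n = 58/1705
κ_2(A) = (58/5) / (58/1705) = 341.0000
worst-case relative error ≤ 341.0000 × 1/871 = 0.3915
solve Ax = b  →  x = [-64.0398 60.6332]
‖b‖ = 4.2426, ‖x‖ = 88.1900
Δx = A⁻¹·δb where δb = 1/871·4.2426·d; ‖Δx‖ = 0.1432
relative error = 0.0016
so the bound overstates the realised error by a factor of ≈ 241.1244 (computed from the unrounded values)

0.0016
0.3915


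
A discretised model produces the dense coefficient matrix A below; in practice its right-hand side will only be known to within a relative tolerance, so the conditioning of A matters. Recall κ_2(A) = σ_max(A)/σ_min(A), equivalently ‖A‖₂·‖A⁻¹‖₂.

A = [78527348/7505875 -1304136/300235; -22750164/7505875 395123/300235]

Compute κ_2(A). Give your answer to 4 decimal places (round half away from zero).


230.9500

form AᵀA = [10694582953504/90141055225 -891195636492/18028211045; -891195636492/18028211045 74275715665/3605642209] with trace 74269087841/533379025 and determinant 193877776/533379025
char-poly roots: 3481/25 and 55696/21335161
κ = σ_max/σ_min = (59/5)/(236/4619) = 230.9500


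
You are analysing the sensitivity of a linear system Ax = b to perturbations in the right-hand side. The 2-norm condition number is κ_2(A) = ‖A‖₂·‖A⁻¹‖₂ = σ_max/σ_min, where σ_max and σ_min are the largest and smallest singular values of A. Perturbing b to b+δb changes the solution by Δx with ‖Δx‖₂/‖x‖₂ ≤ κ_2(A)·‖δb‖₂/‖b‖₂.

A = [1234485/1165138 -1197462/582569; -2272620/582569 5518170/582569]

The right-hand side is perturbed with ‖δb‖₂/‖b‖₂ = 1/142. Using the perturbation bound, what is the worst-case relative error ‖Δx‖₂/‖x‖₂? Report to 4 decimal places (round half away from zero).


0.3849

AᵀA = [13196406825/807582724 -7899957135/201895681; -7899957135/201895681 18967350024/201895681]; tr = 527016609/4778596, det = 4862025/1194649
solving λ² − 527016609/4778596·λ + 4862025/1194649 = 0 gives λ = 441/4, 44100/1194649
σ_max=√(441/4)=(21/2), σ_min=√(44100/1194649)=(210/1093) → κ = 54.6500
perturbation bound = 54.6500·1/142 = 0.3849


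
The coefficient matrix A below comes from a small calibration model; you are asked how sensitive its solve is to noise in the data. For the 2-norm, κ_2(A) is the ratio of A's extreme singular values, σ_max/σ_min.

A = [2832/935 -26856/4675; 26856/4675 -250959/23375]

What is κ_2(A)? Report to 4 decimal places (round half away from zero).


form AᵀA = [54220608/1285625 -508303512/6428125; -508303512/6428125 4765384593/32140625] with trace 360052929/1890625 and determinant 10969344/47265625
λ_max, λ_min = (360052929/1890625 ± √129634793454919041/3574462890625)/2 = 4761/25, 2304/1890625
so κ_2 = √((4761/25) / (2304/1890625)) = 395.3125

395.3125


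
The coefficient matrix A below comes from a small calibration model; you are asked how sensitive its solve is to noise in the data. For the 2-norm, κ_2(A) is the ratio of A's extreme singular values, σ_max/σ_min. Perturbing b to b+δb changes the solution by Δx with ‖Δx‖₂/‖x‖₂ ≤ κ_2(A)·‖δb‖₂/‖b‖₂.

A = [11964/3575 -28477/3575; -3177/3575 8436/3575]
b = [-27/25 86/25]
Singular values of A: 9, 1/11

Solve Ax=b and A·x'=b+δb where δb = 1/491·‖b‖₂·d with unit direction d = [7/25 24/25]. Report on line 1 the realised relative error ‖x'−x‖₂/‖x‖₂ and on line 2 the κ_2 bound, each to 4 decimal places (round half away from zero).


largest singular value 9, smallest 1/11
condition number: 9 ÷ (1/11) = 99.0000
worst-case relative error ≤ 99.0000 × 1/491 = 0.2016
solve Ax = b  →  x = [30.3761 12.8974]
‖b‖₂ = 3.6056 and ‖x‖₂ = 33.0007
re-solving with b+δb shifts x by Δx of norm 0.0808
relative error = 0.0024
tightness: 0.0024 against a bound of 0.2016 (unrounded ratio ≈ 0.0121)

0.0024
0.2016


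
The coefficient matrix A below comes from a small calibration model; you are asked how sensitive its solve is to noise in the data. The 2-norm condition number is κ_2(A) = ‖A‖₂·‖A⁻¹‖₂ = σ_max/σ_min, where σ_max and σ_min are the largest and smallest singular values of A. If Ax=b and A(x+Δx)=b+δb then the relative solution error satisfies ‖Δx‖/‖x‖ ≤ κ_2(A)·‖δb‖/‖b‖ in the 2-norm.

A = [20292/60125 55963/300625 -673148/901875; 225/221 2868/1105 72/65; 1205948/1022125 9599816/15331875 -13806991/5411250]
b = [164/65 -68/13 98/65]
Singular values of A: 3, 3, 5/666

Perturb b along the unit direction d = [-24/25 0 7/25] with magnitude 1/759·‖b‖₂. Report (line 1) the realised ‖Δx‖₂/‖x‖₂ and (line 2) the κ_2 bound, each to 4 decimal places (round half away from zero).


largest singular value 3, smallest 5/666
κ = σ_max/σ_min = 3/(5/666) = 399.6000
κ_2(A)·‖δb‖/‖b‖ = 0.5265
solve Ax = b  →  x = [-225.9545 118.9980 -75.8720]
‖b‖₂ = 6.0000 and ‖x‖₂ = 266.4067
re-solving with b+δb shifts x by Δx of norm 1.0530
realised ‖Δx‖/‖x‖ = 0.0040
so the bound overstates the realised error by a factor of ≈ 133.2033 (computed from the unrounded values)

0.0040
0.5265


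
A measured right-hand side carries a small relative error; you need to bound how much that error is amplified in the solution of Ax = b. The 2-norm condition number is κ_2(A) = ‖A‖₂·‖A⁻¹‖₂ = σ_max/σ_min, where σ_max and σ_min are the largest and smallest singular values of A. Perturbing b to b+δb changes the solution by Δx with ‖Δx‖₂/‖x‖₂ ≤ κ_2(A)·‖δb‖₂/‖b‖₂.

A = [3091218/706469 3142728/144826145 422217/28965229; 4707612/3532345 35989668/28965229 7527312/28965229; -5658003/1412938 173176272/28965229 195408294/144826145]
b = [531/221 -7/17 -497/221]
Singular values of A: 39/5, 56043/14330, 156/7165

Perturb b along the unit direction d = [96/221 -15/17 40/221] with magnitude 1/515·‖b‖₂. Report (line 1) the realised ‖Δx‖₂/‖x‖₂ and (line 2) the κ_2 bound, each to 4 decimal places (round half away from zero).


σ_max = 39/5, σ_min = 156/7165
κ = σ_max/σ_min = (39/5)/(156/7165) = 358.2500
worst-case relative error ≤ 358.2500 × 1/515 = 0.6956
solve Ax = b  →  x = [0.4504 -10.1818 44.7868]
2-norm of b is 3.3166; of x, 45.9318
re-solving with b+δb shifts x by Δx of norm 0.2958
realised ‖Δx‖/‖x‖ = 0.0064
realised/bound (from unrounded values) ≈ 0.0093

0.0064
0.6956


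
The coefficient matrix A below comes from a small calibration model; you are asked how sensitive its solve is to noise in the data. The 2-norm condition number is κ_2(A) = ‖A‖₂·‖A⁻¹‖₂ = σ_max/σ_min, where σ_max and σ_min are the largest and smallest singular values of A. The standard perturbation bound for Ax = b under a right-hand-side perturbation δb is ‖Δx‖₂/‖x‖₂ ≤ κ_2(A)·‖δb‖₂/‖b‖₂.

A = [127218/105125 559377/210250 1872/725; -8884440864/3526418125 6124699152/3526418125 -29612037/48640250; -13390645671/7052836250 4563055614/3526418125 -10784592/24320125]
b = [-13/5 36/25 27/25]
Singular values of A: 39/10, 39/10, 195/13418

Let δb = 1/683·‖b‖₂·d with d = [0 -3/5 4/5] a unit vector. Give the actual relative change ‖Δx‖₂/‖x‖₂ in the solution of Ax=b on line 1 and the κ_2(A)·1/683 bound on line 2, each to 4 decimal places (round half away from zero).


0.3929
0.3929

from the listed singular values, σ₁ = 39/10, σ_n = 195/13418
condition number: (39/10) ÷ (195/13418) = 268.3600
bound on ‖Δx‖/‖x‖: κ·ε = 268.3600·1/683 = 0.3929
solve Ax = b  →  x = [-0.5802 -0.1985 -0.5305]
2-norm of b is 3.1623; of x, 0.8108
with δb = [0.0000 -0.0028 0.0037], A·Δx = δb → ‖Δx‖ = 0.3186
realised ‖Δx‖/‖x‖ = 0.3929
realised/bound = 1 exactly: the bound is attained for this b and d


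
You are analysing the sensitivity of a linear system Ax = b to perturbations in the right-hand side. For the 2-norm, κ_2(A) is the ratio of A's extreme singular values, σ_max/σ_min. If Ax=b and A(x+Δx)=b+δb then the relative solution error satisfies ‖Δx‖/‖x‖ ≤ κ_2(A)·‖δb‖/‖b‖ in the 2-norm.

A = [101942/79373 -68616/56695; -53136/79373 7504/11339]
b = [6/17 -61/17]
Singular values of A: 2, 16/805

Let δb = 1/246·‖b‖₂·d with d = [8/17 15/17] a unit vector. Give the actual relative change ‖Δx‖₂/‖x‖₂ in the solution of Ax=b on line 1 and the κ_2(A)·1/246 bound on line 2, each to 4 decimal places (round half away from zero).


from the listed singular values, σ₁ = 2, σ_n = 16/805
κ_2(A) = 2 / (16/805) = 100.6250
worst-case relative error ≤ 100.6250 × 1/246 = 0.4090
solve Ax = b  →  x = [-103.3707 -109.9892]
‖b‖ = 3.6056, ‖x‖ = 150.9408
re-solving with b+δb shifts x by Δx of norm 0.7374
relative error = 0.0049
realised/bound (from unrounded values) ≈ 0.0119

0.0049
0.4090


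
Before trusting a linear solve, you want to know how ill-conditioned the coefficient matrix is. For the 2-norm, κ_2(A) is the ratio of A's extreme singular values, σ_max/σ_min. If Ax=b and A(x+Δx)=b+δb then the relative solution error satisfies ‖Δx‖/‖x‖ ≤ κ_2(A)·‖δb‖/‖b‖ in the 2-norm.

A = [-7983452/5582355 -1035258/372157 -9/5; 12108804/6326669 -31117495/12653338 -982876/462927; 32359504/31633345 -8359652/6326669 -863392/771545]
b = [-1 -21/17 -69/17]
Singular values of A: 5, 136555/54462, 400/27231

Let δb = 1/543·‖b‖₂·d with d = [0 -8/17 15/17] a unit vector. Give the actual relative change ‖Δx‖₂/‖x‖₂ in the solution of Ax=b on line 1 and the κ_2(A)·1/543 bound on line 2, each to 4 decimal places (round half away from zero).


σ_max = 5, σ_min = 400/27231
κ = σ_max/σ_min = 5/(400/27231) = 340.3875
perturbation bound = 340.3875·1/543 = 0.6269
solve Ax = b  →  x = [-27.3934 119.9315 -163.0260]
2-norm of b is 4.3589; of x, 204.2338
with δb = [0.0000 -0.0038 0.0071], A·Δx = δb → ‖Δx‖ = 0.5465
realised ‖Δx‖/‖x‖ = 0.0027
so the bound overstates the realised error by a factor of ≈ 234.2722 (computed from the unrounded values)

0.0027
0.6269


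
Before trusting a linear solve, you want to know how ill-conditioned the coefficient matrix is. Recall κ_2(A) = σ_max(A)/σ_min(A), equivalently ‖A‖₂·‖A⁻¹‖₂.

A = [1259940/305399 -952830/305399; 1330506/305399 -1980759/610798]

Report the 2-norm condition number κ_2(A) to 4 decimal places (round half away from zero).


263.2750

M = AᵀA = [3992502996/110901961 -2994309747/110901961; -2994309747/110901961 8983289241/443607844]. tr(M)=24953301225/443607844, det(M)=5062500/110901961
char-poly roots: 225/4 and 90000/110901961
κ = σ_max/σ_min = (15/2)/(300/10531) = 263.2750


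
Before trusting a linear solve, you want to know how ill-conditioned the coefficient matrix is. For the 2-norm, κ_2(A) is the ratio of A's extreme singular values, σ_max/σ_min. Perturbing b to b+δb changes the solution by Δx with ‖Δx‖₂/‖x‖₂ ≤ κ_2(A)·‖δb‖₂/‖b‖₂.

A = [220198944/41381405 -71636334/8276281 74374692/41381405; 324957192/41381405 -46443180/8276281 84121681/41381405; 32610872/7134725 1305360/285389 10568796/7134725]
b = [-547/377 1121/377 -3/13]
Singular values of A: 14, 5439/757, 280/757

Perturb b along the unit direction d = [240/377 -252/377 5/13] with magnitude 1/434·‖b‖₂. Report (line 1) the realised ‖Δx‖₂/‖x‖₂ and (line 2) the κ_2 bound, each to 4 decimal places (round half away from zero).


0.0025
0.0872

largest singular value 14, smallest 280/757
κ_2(A) = 14 / (280/757) = 37.8500
κ_2(A)·‖δb‖/‖b‖ = 0.0872
solve Ax = b  →  x = [2.4150 0.0443 -7.7443]
2-norm of b is 3.3166; of x, 8.1122
Δx = A⁻¹·δb where δb = 1/434·3.3166·d; ‖Δx‖ = 0.0207
dividing the unrounded norms, ‖Δx‖/‖x‖ = 0.0025
realised/bound (from unrounded values) ≈ 0.0292


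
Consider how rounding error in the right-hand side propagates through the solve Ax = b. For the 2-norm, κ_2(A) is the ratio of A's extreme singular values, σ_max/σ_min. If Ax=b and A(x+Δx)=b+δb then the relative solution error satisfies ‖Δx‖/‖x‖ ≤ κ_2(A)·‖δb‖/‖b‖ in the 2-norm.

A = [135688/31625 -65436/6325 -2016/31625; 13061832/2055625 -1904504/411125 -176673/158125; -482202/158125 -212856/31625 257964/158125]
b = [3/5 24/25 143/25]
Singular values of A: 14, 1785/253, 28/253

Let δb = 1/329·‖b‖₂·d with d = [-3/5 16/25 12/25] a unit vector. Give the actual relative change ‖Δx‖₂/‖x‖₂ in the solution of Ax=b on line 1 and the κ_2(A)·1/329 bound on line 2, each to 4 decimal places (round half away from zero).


σ_max = 14, σ_min = 28/253
κ_2(A) = 14 / (28/253) = 126.5000
worst-case relative error ≤ 126.5000 × 1/329 = 0.3845
solve Ax = b  →  x = [6.5862 2.5121 26.1816]
‖b‖₂ = 5.8310 and ‖x‖₂ = 27.1139
with δb = [-0.0106 0.0113 0.0085], A·Δx = δb → ‖Δx‖ = 0.1601
dividing the unrounded norms, ‖Δx‖/‖x‖ = 0.0059
tightness: 0.0059 against a bound of 0.3845 (unrounded ratio ≈ 0.0154)

0.0059
0.3845


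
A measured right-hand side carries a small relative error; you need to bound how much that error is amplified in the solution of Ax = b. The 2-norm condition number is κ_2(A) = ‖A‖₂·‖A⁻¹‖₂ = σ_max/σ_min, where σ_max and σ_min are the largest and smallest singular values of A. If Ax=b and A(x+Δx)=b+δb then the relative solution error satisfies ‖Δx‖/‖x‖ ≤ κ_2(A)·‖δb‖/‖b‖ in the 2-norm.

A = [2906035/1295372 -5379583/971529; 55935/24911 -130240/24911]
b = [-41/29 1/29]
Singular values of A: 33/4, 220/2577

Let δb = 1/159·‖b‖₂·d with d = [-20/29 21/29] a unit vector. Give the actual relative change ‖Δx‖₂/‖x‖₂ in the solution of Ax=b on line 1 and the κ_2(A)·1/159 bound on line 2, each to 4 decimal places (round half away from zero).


0.0089
0.6078

σ_max = 33/4, σ_min = 220/2577
κ_2(A) = (33/4) / (220/2577) = 96.6375
bound on ‖Δx‖/‖x‖: κ·ε = 96.6375·1/159 = 0.6078
solve Ax = b  →  x = [10.7660 4.6171]
‖b‖₂ = 1.4142 and ‖x‖₂ = 11.7143
Δx = A⁻¹·δb where δb = 1/159·1.4142·d; ‖Δx‖ = 0.1042
dividing the unrounded norms, ‖Δx‖/‖x‖ = 0.0089
so the bound overstates the realised error by a factor of ≈ 68.3367 (computed from the unrounded values)


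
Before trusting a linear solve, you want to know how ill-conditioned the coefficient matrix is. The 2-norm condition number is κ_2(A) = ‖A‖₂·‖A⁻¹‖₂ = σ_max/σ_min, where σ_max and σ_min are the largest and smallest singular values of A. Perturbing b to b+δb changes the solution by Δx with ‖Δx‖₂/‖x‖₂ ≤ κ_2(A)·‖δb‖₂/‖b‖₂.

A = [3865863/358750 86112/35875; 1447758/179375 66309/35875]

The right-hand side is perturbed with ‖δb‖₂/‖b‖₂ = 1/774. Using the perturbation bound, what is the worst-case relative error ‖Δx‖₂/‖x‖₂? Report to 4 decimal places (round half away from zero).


0.4522

M = AᵀA = [933156385641/5148062500 10497919302/257403125; 10497919302/257403125 472486401/51480625]. tr(M)=583227261/3062500, det(M)=22667121/76562500
char-poly roots: 4761/25 and 4761/3062500
σ_max=√(4761/25)=(69/5), σ_min=√(4761/3062500)=(69/1750) → κ = 350.0000
worst-case relative error ≤ 350.0000 × 1/774 = 0.4522


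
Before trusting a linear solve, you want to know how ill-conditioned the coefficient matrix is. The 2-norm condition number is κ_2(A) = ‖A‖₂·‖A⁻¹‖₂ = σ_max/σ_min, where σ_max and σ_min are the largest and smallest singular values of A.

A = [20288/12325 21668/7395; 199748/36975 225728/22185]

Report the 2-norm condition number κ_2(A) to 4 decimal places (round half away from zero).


156.6000

M = AᵀA = [69765904/2187441 392360960/6562323; 392360960/6562323 2207146000/19686969]. tr(M)=9809824/68121, det(M)=6400/7569
solving λ² − 9809824/68121·λ + 6400/7569 = 0 gives λ = 144, 400/68121
σ_max=√144=12, σ_min=√(400/68121)=(20/261) → κ = 156.6000


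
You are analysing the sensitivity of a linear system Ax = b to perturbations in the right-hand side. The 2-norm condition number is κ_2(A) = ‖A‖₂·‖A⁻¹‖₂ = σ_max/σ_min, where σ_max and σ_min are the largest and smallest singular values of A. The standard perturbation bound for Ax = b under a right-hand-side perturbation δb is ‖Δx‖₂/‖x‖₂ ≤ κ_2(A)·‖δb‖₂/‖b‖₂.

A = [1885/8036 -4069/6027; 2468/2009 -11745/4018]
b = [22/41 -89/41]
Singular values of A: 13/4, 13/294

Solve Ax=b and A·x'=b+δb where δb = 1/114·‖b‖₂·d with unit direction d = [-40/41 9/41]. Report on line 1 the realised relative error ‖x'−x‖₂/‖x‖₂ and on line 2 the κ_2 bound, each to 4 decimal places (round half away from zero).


0.0196
0.6447

σ_max = 13/4, σ_min = 13/294
κ_2(A) = (13/4) / (13/294) = 73.5000
worst-case relative error ≤ 73.5000 × 1/114 = 0.6447
solve Ax = b  →  x = [-21.1124 -8.1302]
2-norm of b is 2.2361; of x, 22.6238
δb = ε·‖b‖·d = [-0.0191 0.0043]; solving A·Δx = δb gives ‖Δx‖ = 0.4436
relative error = 0.0196
tightness: 0.0196 against a bound of 0.6447 (unrounded ratio ≈ 0.0304)


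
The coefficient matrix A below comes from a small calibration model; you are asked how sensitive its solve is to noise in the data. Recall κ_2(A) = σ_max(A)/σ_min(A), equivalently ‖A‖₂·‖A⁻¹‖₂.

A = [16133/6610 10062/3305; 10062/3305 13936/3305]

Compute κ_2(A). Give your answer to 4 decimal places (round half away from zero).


form AᵀA = [133049813/8738420 44277831/2184605; 44277831/2184605 59091188/2184605] with trace 73882913/1747684 and determinant 456976/436921
solving λ² − 73882913/1747684·λ + 456976/436921 = 0 gives λ = 169/4, 10816/436921
σ_max=√(169/4)=(13/2), σ_min=√(10816/436921)=(104/661) → κ = 41.3125

41.3125


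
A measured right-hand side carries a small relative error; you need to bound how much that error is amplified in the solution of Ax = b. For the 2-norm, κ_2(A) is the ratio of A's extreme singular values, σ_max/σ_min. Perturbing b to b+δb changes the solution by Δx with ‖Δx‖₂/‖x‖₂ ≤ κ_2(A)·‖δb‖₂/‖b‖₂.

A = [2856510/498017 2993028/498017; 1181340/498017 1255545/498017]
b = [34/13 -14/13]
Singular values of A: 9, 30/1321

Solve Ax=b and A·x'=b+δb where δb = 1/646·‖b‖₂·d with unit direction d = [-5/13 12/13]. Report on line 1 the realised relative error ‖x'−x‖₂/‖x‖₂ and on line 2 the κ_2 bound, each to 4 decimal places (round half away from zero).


σ_max = 9, σ_min = 30/1321
condition number: 9 ÷ (30/1321) = 396.3000
perturbation bound = 396.3000·1/646 = 0.6135
solve Ax = b  →  x = [63.9257 -60.5747]
2-norm of b is 2.8284; of x, 88.0669
Δx = A⁻¹·δb where δb = 1/646·2.8284·d; ‖Δx‖ = 0.1928
realised ‖Δx‖/‖x‖ = 0.0022
so the bound overstates the realised error by a factor of ≈ 280.2273 (computed from the unrounded values)

0.0022
0.6135


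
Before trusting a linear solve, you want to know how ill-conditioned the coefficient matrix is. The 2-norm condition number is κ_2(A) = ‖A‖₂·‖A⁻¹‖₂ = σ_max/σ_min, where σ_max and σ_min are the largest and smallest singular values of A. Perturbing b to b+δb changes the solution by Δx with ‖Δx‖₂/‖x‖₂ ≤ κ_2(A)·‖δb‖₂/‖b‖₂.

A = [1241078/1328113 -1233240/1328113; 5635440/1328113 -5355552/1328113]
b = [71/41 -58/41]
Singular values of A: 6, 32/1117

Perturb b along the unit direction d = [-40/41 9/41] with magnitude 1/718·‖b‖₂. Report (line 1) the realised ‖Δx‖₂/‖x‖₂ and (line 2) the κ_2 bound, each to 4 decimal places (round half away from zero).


0.0016
0.2917

from the listed singular values, σ₁ = 6, σ_n = 32/1117
κ_2(A) = 6 / (32/1117) = 209.4375
perturbation bound = 209.4375·1/718 = 0.2917
solve Ax = b  →  x = [-48.2672 -50.4389]
‖b‖₂ = 2.2361 and ‖x‖₂ = 69.8127
re-solving with b+δb shifts x by Δx of norm 0.1087
realised ‖Δx‖/‖x‖ = 0.0016
so the bound overstates the realised error by a factor of ≈ 187.3271 (computed from the unrounded values)


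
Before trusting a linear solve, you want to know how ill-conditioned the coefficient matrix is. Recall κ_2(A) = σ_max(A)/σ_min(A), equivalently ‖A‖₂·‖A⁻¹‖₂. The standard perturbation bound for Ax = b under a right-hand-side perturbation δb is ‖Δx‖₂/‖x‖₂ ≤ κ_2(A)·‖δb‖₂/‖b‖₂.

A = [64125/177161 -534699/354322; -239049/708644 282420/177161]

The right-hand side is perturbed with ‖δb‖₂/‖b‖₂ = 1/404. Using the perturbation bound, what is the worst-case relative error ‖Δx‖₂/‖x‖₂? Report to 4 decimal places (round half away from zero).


AᵀA = [146179161/597118096 -80908065/74639762; -80908065/74639762 719318961/149279524]; tr = 1798605/355216, det = 6561/1420864
solving λ² − 1798605/355216·λ + 6561/1420864 = 0 gives λ = 81/16, 81/88804
κ_2(A) = √(λ_max/λ_min) = √((81/16) / (81/88804)) = 74.5000
worst-case relative error ≤ 74.5000 × 1/404 = 0.1844

0.1844


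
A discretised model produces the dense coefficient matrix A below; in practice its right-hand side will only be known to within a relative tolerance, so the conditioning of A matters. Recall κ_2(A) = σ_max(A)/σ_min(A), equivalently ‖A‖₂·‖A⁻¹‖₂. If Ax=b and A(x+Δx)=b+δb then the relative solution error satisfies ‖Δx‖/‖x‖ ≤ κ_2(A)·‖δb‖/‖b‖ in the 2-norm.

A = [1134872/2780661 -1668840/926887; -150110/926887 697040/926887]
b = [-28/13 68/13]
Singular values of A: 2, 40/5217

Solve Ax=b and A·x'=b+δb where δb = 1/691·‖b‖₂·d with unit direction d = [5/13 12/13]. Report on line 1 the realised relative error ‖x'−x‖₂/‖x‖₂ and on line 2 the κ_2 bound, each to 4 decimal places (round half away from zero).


from the listed singular values, σ₁ = 2, σ_n = 40/5217
κ_2(A) = 2 / (40/5217) = 260.8500
perturbation bound = 260.8500·1/691 = 0.3775
solve Ax = b  →  x = [508.5366 116.4707]
‖b‖₂ = 5.6569 and ‖x‖₂ = 521.7038
δb = ε·‖b‖·d = [0.0031 0.0076]; solving A·Δx = δb gives ‖Δx‖ = 1.0677
realised ‖Δx‖/‖x‖ = 0.0020
so the bound overstates the realised error by a factor of ≈ 184.4502 (computed from the unrounded values)

0.0020
0.3775


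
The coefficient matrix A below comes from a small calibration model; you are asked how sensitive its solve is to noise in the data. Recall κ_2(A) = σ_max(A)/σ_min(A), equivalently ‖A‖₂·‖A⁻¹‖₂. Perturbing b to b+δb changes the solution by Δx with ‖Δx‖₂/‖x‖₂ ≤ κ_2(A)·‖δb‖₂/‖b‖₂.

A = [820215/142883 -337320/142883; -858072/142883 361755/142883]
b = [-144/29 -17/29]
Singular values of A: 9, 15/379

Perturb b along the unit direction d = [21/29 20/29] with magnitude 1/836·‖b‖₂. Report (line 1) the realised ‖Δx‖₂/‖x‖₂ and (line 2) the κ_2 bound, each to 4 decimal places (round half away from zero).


from the listed singular values, σ₁ = 9, σ_n = 15/379
κ = σ_max/σ_min = 9/(15/379) = 227.4000
perturbation bound = 227.4000·1/836 = 0.2720
solve Ax = b  →  x = [-39.1795 -93.1641]
‖b‖₂ = 5.0000 and ‖x‖₂ = 101.0672
Δx = A⁻¹·δb where δb = 1/836·5.0000·d; ‖Δx‖ = 0.1511
dividing the unrounded norms, ‖Δx‖/‖x‖ = 0.0015
so the bound overstates the realised error by a factor of ≈ 181.9210 (computed from the unrounded values)

0.0015
0.2720


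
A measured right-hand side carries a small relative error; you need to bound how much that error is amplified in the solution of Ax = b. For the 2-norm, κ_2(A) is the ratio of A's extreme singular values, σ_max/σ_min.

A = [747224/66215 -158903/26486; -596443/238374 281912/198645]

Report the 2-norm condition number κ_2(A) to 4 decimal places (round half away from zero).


AᵀA = [6641598737/49709700 -11806768/165699; -11806768/165699 209930513/5523300]; tr = 250910981/1462050, det = 294499921/292410000
solving λ² − 250910981/1462050·λ + 294499921/292410000 = 0 gives λ = 17161/100, 17161/2924100
κ = σ_max/σ_min = (131/10)/(131/1710) = 171.0000

171.0000


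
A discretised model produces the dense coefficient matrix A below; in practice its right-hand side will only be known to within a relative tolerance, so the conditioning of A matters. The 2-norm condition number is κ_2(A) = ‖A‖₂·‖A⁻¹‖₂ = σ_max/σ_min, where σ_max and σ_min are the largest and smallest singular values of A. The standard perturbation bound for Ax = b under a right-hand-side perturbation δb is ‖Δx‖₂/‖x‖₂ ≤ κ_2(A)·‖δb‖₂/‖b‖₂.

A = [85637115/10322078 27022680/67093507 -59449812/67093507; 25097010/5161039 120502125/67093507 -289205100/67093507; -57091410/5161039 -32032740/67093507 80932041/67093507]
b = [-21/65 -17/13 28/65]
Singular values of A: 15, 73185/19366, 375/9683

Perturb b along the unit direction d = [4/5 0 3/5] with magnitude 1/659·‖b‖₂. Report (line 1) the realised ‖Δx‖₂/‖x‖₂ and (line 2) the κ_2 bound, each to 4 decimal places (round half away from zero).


σ_max = 15, σ_min = 375/9683
κ_2(A) = 15 / (375/9683) = 387.3200
worst-case relative error ≤ 387.3200 × 1/659 = 0.5877
solve Ax = b  →  x = [-0.0070 -0.1049 0.2518]
‖b‖₂ = 1.4142 and ‖x‖₂ = 0.2729
re-solving with b+δb shifts x by Δx of norm 0.0554
realised ‖Δx‖/‖x‖ = 0.2031
so the bound overstates the realised error by a factor of ≈ 2.8944 (computed from the unrounded values)

0.2031
0.5877
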